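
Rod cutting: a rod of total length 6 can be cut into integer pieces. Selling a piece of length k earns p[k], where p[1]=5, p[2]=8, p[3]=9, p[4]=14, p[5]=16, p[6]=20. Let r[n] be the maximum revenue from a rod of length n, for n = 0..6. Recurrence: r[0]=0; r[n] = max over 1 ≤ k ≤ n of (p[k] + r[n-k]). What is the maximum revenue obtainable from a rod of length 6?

30

   n    0    1    2    3    4    5    6
r[n]    0    5   10   15   20   25   30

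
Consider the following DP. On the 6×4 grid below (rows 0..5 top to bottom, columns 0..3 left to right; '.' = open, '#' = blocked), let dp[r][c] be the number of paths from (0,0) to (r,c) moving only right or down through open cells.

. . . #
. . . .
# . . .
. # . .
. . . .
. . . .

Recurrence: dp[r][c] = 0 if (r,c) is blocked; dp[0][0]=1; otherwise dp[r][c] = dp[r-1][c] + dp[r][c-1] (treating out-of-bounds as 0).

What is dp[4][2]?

r\c   0   1   2   3
  0   1   1   1   0
  1   1   2   3   3
  2   0   2   5   8
  3   0   0   5  13
  4   0   0   5  18
  5   0   0   5  23

5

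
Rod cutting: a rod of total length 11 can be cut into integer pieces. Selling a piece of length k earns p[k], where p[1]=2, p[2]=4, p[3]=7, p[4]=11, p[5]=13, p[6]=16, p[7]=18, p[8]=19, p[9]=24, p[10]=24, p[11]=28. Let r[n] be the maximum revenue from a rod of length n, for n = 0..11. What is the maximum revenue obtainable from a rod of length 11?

29

   n    0    1    2    3    4    5    6    7    8    9   10   11
r[n]    0    2    4    7   11   13   16   18   22   24   27   29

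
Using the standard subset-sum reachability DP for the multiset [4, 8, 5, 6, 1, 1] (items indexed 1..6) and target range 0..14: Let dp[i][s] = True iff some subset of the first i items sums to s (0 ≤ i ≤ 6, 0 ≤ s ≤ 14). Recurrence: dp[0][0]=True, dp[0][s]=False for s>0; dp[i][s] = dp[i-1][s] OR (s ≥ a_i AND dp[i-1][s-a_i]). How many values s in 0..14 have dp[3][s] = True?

7

i\s   0   1   2   3   4   5   6   7   8   9  10  11  12  13  14
  0   T   F   F   F   F   F   F   F   F   F   F   F   F   F   F
  1   T   F   F   F   T   F   F   F   F   F   F   F   F   F   F
  2   T   F   F   F   T   F   F   F   T   F   F   F   T   F   F
  3   T   F   F   F   T   T   F   F   T   T   F   F   T   T   F
  4   T   F   F   F   T   T   T   F   T   T   T   T   T   T   T
  5   T   T   F   F   T   T   T   T   T   T   T   T   T   T   T
  6   T   T   T   F   T   T   T   T   T   T   T   T   T   T   T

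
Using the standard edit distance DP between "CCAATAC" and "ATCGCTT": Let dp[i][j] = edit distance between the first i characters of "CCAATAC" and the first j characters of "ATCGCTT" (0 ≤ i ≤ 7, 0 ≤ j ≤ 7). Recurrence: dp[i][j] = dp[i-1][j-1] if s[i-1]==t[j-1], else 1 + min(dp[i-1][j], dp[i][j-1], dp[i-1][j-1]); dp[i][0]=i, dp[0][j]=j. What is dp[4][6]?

   ''  A  T  C  G  C  T  T
''  0  1  2  3  4  5  6  7
 C  1  1  2  2  3  4  5  6
 C  2  2  2  2  3  3  4  5
 A  3  2  3  3  3  4  4  5
 A  4  3  3  4  4  4  5  5
 T  5  4  3  4  5  5  4  5
 A  6  5  4  4  5  6  5  5
 C  7  6  5  4  5  5  6  6

5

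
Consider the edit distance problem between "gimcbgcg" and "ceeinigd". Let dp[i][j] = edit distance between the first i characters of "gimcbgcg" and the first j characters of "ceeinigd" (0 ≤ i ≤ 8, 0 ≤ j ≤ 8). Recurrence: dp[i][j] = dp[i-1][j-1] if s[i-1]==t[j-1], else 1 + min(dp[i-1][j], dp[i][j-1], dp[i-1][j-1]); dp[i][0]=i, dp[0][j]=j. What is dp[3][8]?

7

   ''  c  e  e  i  n  i  g  d
''  0  1  2  3  4  5  6  7  8
 g  1  1  2  3  4  5  6  6  7
 i  2  2  2  3  3  4  5  6  7
 m  3  3  3  3  4  4  5  6  7
 c  4  3  4  4  4  5  5  6  7
 b  5  4  4  5  5  5  6  6  7
 g  6  5  5  5  6  6  6  6  7
 c  7  6  6  6  6  7  7  7  7
 g  8  7  7  7  7  7  8  7  8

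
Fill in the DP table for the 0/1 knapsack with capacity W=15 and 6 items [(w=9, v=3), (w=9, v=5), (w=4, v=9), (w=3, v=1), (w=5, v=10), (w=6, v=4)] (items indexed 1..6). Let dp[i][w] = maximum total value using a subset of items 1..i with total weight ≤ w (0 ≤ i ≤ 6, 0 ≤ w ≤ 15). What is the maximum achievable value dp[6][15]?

23

i\w   0   1   2   3   4   5   6   7   8   9  10  11  12  13  14  15
  0   0   0   0   0   0   0   0   0   0   0   0   0   0   0   0   0
  1   0   0   0   0   0   0   0   0   0   3   3   3   3   3   3   3
  2   0   0   0   0   0   0   0   0   0   5   5   5   5   5   5   5
  3   0   0   0   0   9   9   9   9   9   9   9   9   9  14  14  14
  4   0   0   0   1   9   9   9  10  10  10  10  10  10  14  14  14
  5   0   0   0   1   9  10  10  10  11  19  19  19  20  20  20  20
  6   0   0   0   1   9  10  10  10  11  19  19  19  20  20  20  23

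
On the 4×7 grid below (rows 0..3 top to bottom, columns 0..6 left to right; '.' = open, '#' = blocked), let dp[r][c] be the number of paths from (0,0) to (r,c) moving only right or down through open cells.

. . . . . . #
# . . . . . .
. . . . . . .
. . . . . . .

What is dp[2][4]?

r\c   0   1   2   3   4   5   6
  0   1   1   1   1   1   1   0
  1   0   1   2   3   4   5   5
  2   0   1   3   6  10  15  20
  3   0   1   4  10  20  35  55

10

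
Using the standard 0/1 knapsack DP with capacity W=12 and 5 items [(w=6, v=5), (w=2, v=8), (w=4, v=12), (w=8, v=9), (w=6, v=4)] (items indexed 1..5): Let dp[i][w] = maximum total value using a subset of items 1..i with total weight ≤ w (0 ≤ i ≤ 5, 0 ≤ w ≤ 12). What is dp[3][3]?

8

i\w   0   1   2   3   4   5   6   7   8   9  10  11  12
  0   0   0   0   0   0   0   0   0   0   0   0   0   0
  1   0   0   0   0   0   0   5   5   5   5   5   5   5
  2   0   0   8   8   8   8   8   8  13  13  13  13  13
  3   0   0   8   8  12  12  20  20  20  20  20  20  25
  4   0   0   8   8  12  12  20  20  20  20  20  20  25
  5   0   0   8   8  12  12  20  20  20  20  20  20  25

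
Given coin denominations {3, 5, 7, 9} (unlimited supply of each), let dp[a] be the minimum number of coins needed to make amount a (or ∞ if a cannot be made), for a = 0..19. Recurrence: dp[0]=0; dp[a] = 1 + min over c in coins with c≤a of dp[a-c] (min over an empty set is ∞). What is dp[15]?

3

 a  0  1  2  3  4  5  6  7  8  9 10 11 12 13 14 15 16 17 18 19
dp  0  -  -  1  -  1  2  1  2  1  2  3  2  3  2  3  2  3  2  3
(- denotes ∞ / unreachable)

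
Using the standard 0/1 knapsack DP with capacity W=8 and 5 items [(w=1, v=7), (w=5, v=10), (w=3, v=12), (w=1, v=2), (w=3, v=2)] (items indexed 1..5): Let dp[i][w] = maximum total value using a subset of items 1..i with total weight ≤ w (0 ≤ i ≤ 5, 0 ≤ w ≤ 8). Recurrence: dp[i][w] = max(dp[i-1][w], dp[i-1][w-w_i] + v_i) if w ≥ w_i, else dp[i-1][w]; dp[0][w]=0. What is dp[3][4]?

i\w   0   1   2   3   4   5   6   7   8
  0   0   0   0   0   0   0   0   0   0
  1   0   7   7   7   7   7   7   7   7
  2   0   7   7   7   7  10  17  17  17
  3   0   7   7  12  19  19  19  19  22
  4   0   7   9  12  19  21  21  21  22
  5   0   7   9  12  19  21  21  21  23

19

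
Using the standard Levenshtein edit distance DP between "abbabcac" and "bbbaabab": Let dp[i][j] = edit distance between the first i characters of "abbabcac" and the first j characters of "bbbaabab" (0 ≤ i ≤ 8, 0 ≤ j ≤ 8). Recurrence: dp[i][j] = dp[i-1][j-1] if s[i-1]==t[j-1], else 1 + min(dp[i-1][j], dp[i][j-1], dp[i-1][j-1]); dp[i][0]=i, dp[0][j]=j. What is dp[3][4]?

2

   ''  b  b  b  a  a  b  a  b
''  0  1  2  3  4  5  6  7  8
 a  1  1  2  3  3  4  5  6  7
 b  2  1  1  2  3  4  4  5  6
 b  3  2  1  1  2  3  4  5  5
 a  4  3  2  2  1  2  3  4  5
 b  5  4  3  2  2  2  2  3  4
 c  6  5  4  3  3  3  3  3  4
 a  7  6  5  4  3  3  4  3  4
 c  8  7  6  5  4  4  4  4  4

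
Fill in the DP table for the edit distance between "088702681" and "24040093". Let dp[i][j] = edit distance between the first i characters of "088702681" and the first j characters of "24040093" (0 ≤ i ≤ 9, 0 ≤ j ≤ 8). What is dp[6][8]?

7

   ''  2  4  0  4  0  0  9  3
''  0  1  2  3  4  5  6  7  8
 0  1  1  2  2  3  4  5  6  7
 8  2  2  2  3  3  4  5  6  7
 8  3  3  3  3  4  4  5  6  7
 7  4  4  4  4  4  5  5  6  7
 0  5  5  5  4  5  4  5  6  7
 2  6  5  6  5  5  5  5  6  7
 6  7  6  6  6  6  6  6  6  7
 8  8  7  7  7  7  7  7  7  7
 1  9  8  8  8  8  8  8  8  8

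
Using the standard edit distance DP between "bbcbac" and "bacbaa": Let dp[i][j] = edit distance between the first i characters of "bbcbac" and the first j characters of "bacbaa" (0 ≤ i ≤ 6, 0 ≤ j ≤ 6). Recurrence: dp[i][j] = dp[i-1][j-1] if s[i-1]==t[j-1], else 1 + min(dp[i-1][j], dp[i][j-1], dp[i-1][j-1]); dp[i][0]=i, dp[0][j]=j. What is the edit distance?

   ''  b  a  c  b  a  a
''  0  1  2  3  4  5  6
 b  1  0  1  2  3  4  5
 b  2  1  1  2  2  3  4
 c  3  2  2  1  2  3  4
 b  4  3  3  2  1  2  3
 a  5  4  3  3  2  1  2
 c  6  5  4  3  3  2  2

2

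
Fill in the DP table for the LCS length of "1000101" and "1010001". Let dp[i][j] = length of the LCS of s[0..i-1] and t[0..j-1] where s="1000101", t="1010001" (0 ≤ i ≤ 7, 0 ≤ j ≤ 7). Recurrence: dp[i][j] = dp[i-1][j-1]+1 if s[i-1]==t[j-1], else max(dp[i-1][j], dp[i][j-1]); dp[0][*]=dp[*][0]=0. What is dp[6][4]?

4

   ''  1  0  1  0  0  0  1
''  0  0  0  0  0  0  0  0
 1  0  1  1  1  1  1  1  1
 0  0  1  2  2  2  2  2  2
 0  0  1  2  2  3  3  3  3
 0  0  1  2  2  3  4  4  4
 1  0  1  2  3  3  4  4  5
 0  0  1  2  3  4  4  5  5
 1  0  1  2  3  4  4  5  6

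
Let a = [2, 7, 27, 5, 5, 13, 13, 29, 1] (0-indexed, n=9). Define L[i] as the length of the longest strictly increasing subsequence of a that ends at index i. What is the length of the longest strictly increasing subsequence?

   i    0    1    2    3    4    5    6    7    8
a[i]    2    7   27    5    5   13   13   29    1
L[i]    1    2    3    2    2    3    3    4    1

4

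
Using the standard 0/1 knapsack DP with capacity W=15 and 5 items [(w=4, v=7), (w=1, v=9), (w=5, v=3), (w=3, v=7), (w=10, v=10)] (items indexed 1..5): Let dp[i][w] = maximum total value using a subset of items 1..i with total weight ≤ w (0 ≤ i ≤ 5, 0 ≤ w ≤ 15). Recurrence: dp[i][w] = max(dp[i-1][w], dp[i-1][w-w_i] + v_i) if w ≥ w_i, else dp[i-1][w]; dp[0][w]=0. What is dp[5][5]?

16

i\w   0   1   2   3   4   5   6   7   8   9  10  11  12  13  14  15
  0   0   0   0   0   0   0   0   0   0   0   0   0   0   0   0   0
  1   0   0   0   0   7   7   7   7   7   7   7   7   7   7   7   7
  2   0   9   9   9   9  16  16  16  16  16  16  16  16  16  16  16
  3   0   9   9   9   9  16  16  16  16  16  19  19  19  19  19  19
  4   0   9   9   9  16  16  16  16  23  23  23  23  23  26  26  26
  5   0   9   9   9  16  16  16  16  23  23  23  23  23  26  26  26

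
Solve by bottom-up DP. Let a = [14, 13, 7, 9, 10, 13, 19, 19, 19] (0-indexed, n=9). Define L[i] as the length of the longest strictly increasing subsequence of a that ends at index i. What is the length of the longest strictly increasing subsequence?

5

   i    0    1    2    3    4    5    6    7    8
a[i]   14   13    7    9   10   13   19   19   19
L[i]    1    1    1    2    3    4    5    5    5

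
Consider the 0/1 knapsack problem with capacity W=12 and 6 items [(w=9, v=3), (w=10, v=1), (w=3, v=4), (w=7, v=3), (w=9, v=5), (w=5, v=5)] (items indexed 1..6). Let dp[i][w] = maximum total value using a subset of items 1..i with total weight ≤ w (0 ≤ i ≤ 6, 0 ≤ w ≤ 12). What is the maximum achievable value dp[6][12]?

9

i\w   0   1   2   3   4   5   6   7   8   9  10  11  12
  0   0   0   0   0   0   0   0   0   0   0   0   0   0
  1   0   0   0   0   0   0   0   0   0   3   3   3   3
  2   0   0   0   0   0   0   0   0   0   3   3   3   3
  3   0   0   0   4   4   4   4   4   4   4   4   4   7
  4   0   0   0   4   4   4   4   4   4   4   7   7   7
  5   0   0   0   4   4   4   4   4   4   5   7   7   9
  6   0   0   0   4   4   5   5   5   9   9   9   9   9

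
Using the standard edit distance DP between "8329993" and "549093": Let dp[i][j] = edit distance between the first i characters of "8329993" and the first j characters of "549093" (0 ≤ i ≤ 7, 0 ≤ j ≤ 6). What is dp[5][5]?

4

   ''  5  4  9  0  9  3
''  0  1  2  3  4  5  6
 8  1  1  2  3  4  5  6
 3  2  2  2  3  4  5  5
 2  3  3  3  3  4  5  6
 9  4  4  4  3  4  4  5
 9  5  5  5  4  4  4  5
 9  6  6  6  5  5  4  5
 3  7  7  7  6  6  5  4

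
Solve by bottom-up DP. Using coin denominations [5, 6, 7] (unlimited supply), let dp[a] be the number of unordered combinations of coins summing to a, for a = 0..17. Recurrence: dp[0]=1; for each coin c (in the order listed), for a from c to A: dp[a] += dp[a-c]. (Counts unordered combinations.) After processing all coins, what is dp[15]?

after  coin     0     1     2     3     4     5     6     7     8     9    10    11    12    13    14    15    16    17
          5     1     0     0     0     0     1     0     0     0     0     1     0     0     0     0     1     0     0
          6     1     0     0     0     0     1     1     0     0     0     1     1     1     0     0     1     1     1
          7     1     0     0     0     0     1     1     1     0     0     1     1     2     1     1     1     1     2

1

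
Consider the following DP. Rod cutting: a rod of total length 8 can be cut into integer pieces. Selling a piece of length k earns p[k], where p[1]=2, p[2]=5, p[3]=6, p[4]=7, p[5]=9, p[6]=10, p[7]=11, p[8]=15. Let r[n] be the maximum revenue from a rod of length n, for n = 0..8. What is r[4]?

   n    0    1    2    3    4    5    6    7    8
r[n]    0    2    5    7   10   12   15   17   20

10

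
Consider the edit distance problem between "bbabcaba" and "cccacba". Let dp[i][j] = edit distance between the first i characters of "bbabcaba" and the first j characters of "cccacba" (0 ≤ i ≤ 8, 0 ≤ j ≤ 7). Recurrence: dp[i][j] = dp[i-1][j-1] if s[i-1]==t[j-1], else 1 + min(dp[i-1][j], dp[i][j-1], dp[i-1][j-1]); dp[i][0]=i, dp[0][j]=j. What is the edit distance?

5

   ''  c  c  c  a  c  b  a
''  0  1  2  3  4  5  6  7
 b  1  1  2  3  4  5  5  6
 b  2  2  2  3  4  5  5  6
 a  3  3  3  3  3  4  5  5
 b  4  4  4  4  4  4  4  5
 c  5  4  4  4  5  4  5  5
 a  6  5  5  5  4  5  5  5
 b  7  6  6  6  5  5  5  6
 a  8  7  7  7  6  6  6  5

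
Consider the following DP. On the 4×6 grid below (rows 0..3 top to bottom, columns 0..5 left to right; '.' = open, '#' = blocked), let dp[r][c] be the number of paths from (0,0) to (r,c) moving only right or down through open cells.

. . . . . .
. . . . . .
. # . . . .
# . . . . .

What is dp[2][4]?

12

r\c   0   1   2   3   4   5
  0   1   1   1   1   1   1
  1   1   2   3   4   5   6
  2   1   0   3   7  12  18
  3   0   0   3  10  22  40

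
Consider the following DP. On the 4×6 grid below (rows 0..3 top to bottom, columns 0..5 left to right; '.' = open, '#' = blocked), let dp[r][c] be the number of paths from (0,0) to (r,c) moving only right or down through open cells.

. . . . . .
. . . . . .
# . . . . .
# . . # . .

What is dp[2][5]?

r\c   0   1   2   3   4   5
  0   1   1   1   1   1   1
  1   1   2   3   4   5   6
  2   0   2   5   9  14  20
  3   0   2   7   0  14  34

20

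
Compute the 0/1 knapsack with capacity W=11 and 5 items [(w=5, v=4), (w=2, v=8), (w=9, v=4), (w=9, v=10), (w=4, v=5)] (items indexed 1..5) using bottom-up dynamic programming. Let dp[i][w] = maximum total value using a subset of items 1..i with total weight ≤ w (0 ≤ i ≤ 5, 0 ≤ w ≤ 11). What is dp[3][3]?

8

i\w   0   1   2   3   4   5   6   7   8   9  10  11
  0   0   0   0   0   0   0   0   0   0   0   0   0
  1   0   0   0   0   0   4   4   4   4   4   4   4
  2   0   0   8   8   8   8   8  12  12  12  12  12
  3   0   0   8   8   8   8   8  12  12  12  12  12
  4   0   0   8   8   8   8   8  12  12  12  12  18
  5   0   0   8   8   8   8  13  13  13  13  13  18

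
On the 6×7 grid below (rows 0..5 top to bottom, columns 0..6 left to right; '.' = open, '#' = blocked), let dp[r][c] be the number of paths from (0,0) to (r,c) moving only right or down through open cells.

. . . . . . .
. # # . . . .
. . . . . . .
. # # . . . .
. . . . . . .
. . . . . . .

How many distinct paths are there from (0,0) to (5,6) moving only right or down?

83

r\c   0   1   2   3   4   5   6
  0   1   1   1   1   1   1   1
  1   1   0   0   1   2   3   4
  2   1   1   1   2   4   7  11
  3   1   0   0   2   6  13  24
  4   1   1   1   3   9  22  46
  5   1   2   3   6  15  37  83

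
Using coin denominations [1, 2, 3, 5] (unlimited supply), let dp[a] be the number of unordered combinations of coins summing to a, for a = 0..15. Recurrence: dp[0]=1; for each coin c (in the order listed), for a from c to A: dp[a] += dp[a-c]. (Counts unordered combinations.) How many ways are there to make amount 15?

after  coin     0     1     2     3     4     5     6     7     8     9    10    11    12    13    14    15
          1     1     1     1     1     1     1     1     1     1     1     1     1     1     1     1     1
          2     1     1     2     2     3     3     4     4     5     5     6     6     7     7     8     8
          3     1     1     2     3     4     5     7     8    10    12    14    16    19    21    24    27
          5     1     1     2     3     4     6     8    10    13    16    20    24    29    34    40    47

47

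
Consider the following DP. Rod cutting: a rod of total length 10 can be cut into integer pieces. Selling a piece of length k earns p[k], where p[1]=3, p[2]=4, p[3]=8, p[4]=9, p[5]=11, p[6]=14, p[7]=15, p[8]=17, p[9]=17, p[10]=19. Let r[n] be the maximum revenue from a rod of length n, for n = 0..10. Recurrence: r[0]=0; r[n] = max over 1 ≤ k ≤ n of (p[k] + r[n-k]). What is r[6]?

   n    0    1    2    3    4    5    6    7    8    9   10
r[n]    0    3    6    9   12   15   18   21   24   27   30

18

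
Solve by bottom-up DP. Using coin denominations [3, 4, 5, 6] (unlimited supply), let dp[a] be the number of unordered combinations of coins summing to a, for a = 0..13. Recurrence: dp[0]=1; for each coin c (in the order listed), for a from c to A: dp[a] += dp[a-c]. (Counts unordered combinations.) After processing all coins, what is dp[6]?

2

after  coin     0     1     2     3     4     5     6     7     8     9    10    11    12    13
          3     1     0     0     1     0     0     1     0     0     1     0     0     1     0
          4     1     0     0     1     1     0     1     1     1     1     1     1     2     1
          5     1     0     0     1     1     1     1     1     2     2     2     2     3     3
          6     1     0     0     1     1     1     2     1     2     3     3     3     5     4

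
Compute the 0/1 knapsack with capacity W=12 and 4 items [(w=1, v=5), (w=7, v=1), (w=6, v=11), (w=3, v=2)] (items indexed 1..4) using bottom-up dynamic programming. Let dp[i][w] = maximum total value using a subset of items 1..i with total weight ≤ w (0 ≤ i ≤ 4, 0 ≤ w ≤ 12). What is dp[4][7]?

i\w   0   1   2   3   4   5   6   7   8   9  10  11  12
  0   0   0   0   0   0   0   0   0   0   0   0   0   0
  1   0   5   5   5   5   5   5   5   5   5   5   5   5
  2   0   5   5   5   5   5   5   5   6   6   6   6   6
  3   0   5   5   5   5   5  11  16  16  16  16  16  16
  4   0   5   5   5   7   7  11  16  16  16  18  18  18

16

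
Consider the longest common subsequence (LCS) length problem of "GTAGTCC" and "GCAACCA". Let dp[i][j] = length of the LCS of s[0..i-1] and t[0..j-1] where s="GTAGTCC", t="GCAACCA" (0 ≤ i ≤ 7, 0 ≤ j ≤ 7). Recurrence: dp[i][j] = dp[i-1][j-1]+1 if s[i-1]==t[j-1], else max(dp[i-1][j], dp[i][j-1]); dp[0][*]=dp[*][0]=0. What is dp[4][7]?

   ''  G  C  A  A  C  C  A
''  0  0  0  0  0  0  0  0
 G  0  1  1  1  1  1  1  1
 T  0  1  1  1  1  1  1  1
 A  0  1  1  2  2  2  2  2
 G  0  1  1  2  2  2  2  2
 T  0  1  1  2  2  2  2  2
 C  0  1  2  2  2  3  3  3
 C  0  1  2  2  2  3  4  4

2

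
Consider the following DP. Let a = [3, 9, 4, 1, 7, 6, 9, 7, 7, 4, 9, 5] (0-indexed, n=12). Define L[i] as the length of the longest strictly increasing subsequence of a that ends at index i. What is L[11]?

   i    0    1    2    3    4    5    6    7    8    9   10   11
a[i]    3    9    4    1    7    6    9    7    7    4    9    5
L[i]    1    2    2    1    3    3    4    4    4    2    5    3

3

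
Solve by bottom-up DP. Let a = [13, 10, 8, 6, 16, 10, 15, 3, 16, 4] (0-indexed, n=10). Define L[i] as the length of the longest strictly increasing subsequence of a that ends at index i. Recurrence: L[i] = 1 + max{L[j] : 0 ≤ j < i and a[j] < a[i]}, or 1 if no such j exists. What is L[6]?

3

   i    0    1    2    3    4    5    6    7    8    9
a[i]   13   10    8    6   16   10   15    3   16    4
L[i]    1    1    1    1    2    2    3    1    4    2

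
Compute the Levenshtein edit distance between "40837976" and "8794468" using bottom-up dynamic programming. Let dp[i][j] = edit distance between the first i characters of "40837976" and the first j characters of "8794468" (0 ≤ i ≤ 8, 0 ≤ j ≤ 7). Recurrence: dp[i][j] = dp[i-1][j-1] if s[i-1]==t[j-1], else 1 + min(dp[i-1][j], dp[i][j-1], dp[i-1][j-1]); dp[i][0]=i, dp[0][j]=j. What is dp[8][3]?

5

   ''  8  7  9  4  4  6  8
''  0  1  2  3  4  5  6  7
 4  1  1  2  3  3  4  5  6
 0  2  2  2  3  4  4  5  6
 8  3  2  3  3  4  5  5  5
 3  4  3  3  4  4  5  6  6
 7  5  4  3  4  5  5  6  7
 9  6  5  4  3  4  5  6  7
 7  7  6  5  4  4  5  6  7
 6  8  7  6  5  5  5  5  6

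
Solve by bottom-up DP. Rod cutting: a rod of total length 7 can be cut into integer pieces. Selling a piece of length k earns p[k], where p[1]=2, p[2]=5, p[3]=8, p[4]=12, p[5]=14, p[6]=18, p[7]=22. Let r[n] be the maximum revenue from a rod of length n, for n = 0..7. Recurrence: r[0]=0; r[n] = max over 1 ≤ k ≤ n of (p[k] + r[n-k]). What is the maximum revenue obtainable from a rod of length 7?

   n    0    1    2    3    4    5    6    7
r[n]    0    2    5    8   12   14   18   22

22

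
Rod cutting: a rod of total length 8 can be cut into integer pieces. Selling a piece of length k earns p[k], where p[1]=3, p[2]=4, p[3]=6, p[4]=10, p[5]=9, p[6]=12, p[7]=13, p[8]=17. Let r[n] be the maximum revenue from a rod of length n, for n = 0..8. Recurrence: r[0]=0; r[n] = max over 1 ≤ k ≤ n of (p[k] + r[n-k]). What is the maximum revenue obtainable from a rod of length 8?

24

   n    0    1    2    3    4    5    6    7    8
r[n]    0    3    6    9   12   15   18   21   24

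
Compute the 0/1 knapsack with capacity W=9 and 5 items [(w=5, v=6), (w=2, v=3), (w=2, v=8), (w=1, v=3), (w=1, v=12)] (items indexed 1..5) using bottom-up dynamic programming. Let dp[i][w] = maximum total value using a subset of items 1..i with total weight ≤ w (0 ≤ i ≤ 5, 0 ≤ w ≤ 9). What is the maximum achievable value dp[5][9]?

29

i\w   0   1   2   3   4   5   6   7   8   9
  0   0   0   0   0   0   0   0   0   0   0
  1   0   0   0   0   0   6   6   6   6   6
  2   0   0   3   3   3   6   6   9   9   9
  3   0   0   8   8  11  11  11  14  14  17
  4   0   3   8  11  11  14  14  14  17  17
  5   0  12  15  20  23  23  26  26  26  29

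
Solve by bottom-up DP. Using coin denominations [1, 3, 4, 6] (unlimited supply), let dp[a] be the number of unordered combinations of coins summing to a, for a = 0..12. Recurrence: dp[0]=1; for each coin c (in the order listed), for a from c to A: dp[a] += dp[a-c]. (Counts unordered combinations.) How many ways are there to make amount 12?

16

after  coin     0     1     2     3     4     5     6     7     8     9    10    11    12
          1     1     1     1     1     1     1     1     1     1     1     1     1     1
          3     1     1     1     2     2     2     3     3     3     4     4     4     5
          4     1     1     1     2     3     3     4     5     6     7     8     9    11
          6     1     1     1     2     3     3     5     6     7     9    11    12    16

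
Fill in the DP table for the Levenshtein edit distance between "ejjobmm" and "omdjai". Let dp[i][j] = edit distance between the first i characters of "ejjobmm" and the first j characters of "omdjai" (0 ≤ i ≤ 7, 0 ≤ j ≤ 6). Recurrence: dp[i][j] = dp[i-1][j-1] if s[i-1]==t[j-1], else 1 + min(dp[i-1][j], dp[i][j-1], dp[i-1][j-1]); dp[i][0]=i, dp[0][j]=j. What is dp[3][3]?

3

   ''  o  m  d  j  a  i
''  0  1  2  3  4  5  6
 e  1  1  2  3  4  5  6
 j  2  2  2  3  3  4  5
 j  3  3  3  3  3  4  5
 o  4  3  4  4  4  4  5
 b  5  4  4  5  5  5  5
 m  6  5  4  5  6  6  6
 m  7  6  5  5  6  7  7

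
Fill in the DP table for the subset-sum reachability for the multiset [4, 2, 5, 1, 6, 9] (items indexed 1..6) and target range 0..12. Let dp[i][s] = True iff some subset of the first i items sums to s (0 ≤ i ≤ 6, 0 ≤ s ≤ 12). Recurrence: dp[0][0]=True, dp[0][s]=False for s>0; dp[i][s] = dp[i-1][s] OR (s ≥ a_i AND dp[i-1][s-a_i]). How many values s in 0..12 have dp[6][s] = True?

13

i\s   0   1   2   3   4   5   6   7   8   9  10  11  12
  0   T   F   F   F   F   F   F   F   F   F   F   F   F
  1   T   F   F   F   T   F   F   F   F   F   F   F   F
  2   T   F   T   F   T   F   T   F   F   F   F   F   F
  3   T   F   T   F   T   T   T   T   F   T   F   T   F
  4   T   T   T   T   T   T   T   T   T   T   T   T   T
  5   T   T   T   T   T   T   T   T   T   T   T   T   T
  6   T   T   T   T   T   T   T   T   T   T   T   T   T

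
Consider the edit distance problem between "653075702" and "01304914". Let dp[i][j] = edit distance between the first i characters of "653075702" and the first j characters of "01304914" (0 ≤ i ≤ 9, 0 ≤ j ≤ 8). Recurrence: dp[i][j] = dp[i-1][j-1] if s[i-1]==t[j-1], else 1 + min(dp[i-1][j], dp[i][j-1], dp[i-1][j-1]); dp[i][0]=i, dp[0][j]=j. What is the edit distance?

   ''  0  1  3  0  4  9  1  4
''  0  1  2  3  4  5  6  7  8
 6  1  1  2  3  4  5  6  7  8
 5  2  2  2  3  4  5  6  7  8
 3  3  3  3  2  3  4  5  6  7
 0  4  3  4  3  2  3  4  5  6
 7  5  4  4  4  3  3  4  5  6
 5  6  5  5  5  4  4  4  5  6
 7  7  6  6  6  5  5  5  5  6
 0  8  7  7  7  6  6  6  6  6
 2  9  8  8  8  7  7  7  7  7

7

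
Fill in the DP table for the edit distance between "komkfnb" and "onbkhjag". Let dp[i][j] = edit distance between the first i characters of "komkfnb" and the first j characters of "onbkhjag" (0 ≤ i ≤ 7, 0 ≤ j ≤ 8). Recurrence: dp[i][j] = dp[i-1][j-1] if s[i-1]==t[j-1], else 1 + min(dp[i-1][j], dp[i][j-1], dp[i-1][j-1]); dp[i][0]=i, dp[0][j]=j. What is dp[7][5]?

6

   ''  o  n  b  k  h  j  a  g
''  0  1  2  3  4  5  6  7  8
 k  1  1  2  3  3  4  5  6  7
 o  2  1  2  3  4  4  5  6  7
 m  3  2  2  3  4  5  5  6  7
 k  4  3  3  3  3  4  5  6  7
 f  5  4  4  4  4  4  5  6  7
 n  6  5  4  5  5  5  5  6  7
 b  7  6  5  4  5  6  6  6  7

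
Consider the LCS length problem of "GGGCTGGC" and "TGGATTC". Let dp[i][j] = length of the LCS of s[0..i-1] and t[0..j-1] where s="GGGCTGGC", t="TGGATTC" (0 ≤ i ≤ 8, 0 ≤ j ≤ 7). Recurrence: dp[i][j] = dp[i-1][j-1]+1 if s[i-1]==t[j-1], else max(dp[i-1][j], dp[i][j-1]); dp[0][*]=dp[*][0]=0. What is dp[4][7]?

3

   ''  T  G  G  A  T  T  C
''  0  0  0  0  0  0  0  0
 G  0  0  1  1  1  1  1  1
 G  0  0  1  2  2  2  2  2
 G  0  0  1  2  2  2  2  2
 C  0  0  1  2  2  2  2  3
 T  0  1  1  2  2  3  3  3
 G  0  1  2  2  2  3  3  3
 G  0  1  2  3  3  3  3  3
 C  0  1  2  3  3  3  3  4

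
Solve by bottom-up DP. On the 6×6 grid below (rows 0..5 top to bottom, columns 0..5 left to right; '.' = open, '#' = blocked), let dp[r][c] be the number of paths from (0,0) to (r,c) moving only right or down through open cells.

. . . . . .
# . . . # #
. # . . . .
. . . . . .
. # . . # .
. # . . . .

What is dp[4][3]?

r\c   0   1   2   3   4   5
  0   1   1   1   1   1   1
  1   0   1   2   3   0   0
  2   0   0   2   5   5   5
  3   0   0   2   7  12  17
  4   0   0   2   9   0  17
  5   0   0   2  11  11  28

9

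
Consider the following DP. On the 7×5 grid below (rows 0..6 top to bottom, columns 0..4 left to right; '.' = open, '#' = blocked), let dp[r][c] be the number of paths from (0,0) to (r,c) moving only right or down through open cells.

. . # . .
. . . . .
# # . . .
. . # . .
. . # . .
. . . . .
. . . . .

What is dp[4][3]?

r\c   0   1   2   3   4
  0   1   1   0   0   0
  1   1   2   2   2   2
  2   0   0   2   4   6
  3   0   0   0   4  10
  4   0   0   0   4  14
  5   0   0   0   4  18
  6   0   0   0   4  22

4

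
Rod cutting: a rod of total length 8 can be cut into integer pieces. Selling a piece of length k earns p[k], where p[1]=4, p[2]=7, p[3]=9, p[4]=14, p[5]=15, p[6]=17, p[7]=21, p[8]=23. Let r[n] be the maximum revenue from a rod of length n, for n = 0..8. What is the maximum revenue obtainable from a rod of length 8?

32

   n    0    1    2    3    4    5    6    7    8
r[n]    0    4    8   12   16   20   24   28   32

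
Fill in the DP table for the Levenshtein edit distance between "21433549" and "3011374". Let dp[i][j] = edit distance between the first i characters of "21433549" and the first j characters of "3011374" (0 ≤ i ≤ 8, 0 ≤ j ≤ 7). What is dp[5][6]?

   ''  3  0  1  1  3  7  4
''  0  1  2  3  4  5  6  7
 2  1  1  2  3  4  5  6  7
 1  2  2  2  2  3  4  5  6
 4  3  3  3  3  3  4  5  5
 3  4  3  4  4  4  3  4  5
 3  5  4  4  5  5  4  4  5
 5  6  5  5  5  6  5  5  5
 4  7  6  6  6  6  6  6  5
 9  8  7  7  7  7  7  7  6

4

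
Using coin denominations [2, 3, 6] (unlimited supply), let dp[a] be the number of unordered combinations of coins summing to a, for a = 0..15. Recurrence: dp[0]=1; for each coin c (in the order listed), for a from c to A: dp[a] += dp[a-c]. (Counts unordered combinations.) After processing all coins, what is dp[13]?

3

after  coin     0     1     2     3     4     5     6     7     8     9    10    11    12    13    14    15
          2     1     0     1     0     1     0     1     0     1     0     1     0     1     0     1     0
          3     1     0     1     1     1     1     2     1     2     2     2     2     3     2     3     3
          6     1     0     1     1     1     1     3     1     3     3     3     3     6     3     6     6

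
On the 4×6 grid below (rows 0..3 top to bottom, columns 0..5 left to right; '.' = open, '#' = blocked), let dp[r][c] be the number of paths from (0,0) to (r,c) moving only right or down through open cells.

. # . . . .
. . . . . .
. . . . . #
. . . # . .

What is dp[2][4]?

5

r\c   0   1   2   3   4   5
  0   1   0   0   0   0   0
  1   1   1   1   1   1   1
  2   1   2   3   4   5   0
  3   1   3   6   0   5   5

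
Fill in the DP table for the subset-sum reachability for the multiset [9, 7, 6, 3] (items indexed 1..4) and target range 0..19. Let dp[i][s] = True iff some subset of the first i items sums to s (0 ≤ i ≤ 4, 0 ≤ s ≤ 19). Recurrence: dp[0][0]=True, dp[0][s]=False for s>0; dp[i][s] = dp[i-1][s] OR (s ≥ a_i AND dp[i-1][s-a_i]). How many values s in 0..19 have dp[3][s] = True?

i\s   0   1   2   3   4   5   6   7   8   9  10  11  12  13  14  15  16  17  18  19
  0   T   F   F   F   F   F   F   F   F   F   F   F   F   F   F   F   F   F   F   F
  1   T   F   F   F   F   F   F   F   F   T   F   F   F   F   F   F   F   F   F   F
  2   T   F   F   F   F   F   F   T   F   T   F   F   F   F   F   F   T   F   F   F
  3   T   F   F   F   F   F   T   T   F   T   F   F   F   T   F   T   T   F   F   F
  4   T   F   F   T   F   F   T   T   F   T   T   F   T   T   F   T   T   F   T   T

7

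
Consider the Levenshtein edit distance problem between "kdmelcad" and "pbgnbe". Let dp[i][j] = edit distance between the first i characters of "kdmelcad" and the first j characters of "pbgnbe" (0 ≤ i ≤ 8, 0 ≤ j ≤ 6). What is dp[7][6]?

   ''  p  b  g  n  b  e
''  0  1  2  3  4  5  6
 k  1  1  2  3  4  5  6
 d  2  2  2  3  4  5  6
 m  3  3  3  3  4  5  6
 e  4  4  4  4  4  5  5
 l  5  5  5  5  5  5  6
 c  6  6  6  6  6  6  6
 a  7  7  7  7  7  7  7
 d  8  8  8  8  8  8  8

7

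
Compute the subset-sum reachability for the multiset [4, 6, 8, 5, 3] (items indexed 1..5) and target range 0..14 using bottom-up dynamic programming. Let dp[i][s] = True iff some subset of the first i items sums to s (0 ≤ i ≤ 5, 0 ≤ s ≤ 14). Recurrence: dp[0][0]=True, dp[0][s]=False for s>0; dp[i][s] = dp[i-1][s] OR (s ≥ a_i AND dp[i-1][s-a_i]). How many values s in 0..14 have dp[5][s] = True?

13

i\s   0   1   2   3   4   5   6   7   8   9  10  11  12  13  14
  0   T   F   F   F   F   F   F   F   F   F   F   F   F   F   F
  1   T   F   F   F   T   F   F   F   F   F   F   F   F   F   F
  2   T   F   F   F   T   F   T   F   F   F   T   F   F   F   F
  3   T   F   F   F   T   F   T   F   T   F   T   F   T   F   T
  4   T   F   F   F   T   T   T   F   T   T   T   T   T   T   T
  5   T   F   F   T   T   T   T   T   T   T   T   T   T   T   T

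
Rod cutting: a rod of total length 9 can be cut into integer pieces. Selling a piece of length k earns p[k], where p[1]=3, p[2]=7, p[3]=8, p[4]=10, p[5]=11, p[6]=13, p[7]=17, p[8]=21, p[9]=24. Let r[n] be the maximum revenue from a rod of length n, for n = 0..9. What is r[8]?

   n    0    1    2    3    4    5    6    7    8    9
r[n]    0    3    7   10   14   17   21   24   28   31

28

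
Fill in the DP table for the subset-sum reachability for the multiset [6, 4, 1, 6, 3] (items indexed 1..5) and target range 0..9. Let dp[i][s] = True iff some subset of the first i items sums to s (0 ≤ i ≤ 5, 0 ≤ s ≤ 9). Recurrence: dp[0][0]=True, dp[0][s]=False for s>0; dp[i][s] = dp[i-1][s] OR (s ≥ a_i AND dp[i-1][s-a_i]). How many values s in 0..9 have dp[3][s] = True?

i\s   0   1   2   3   4   5   6   7   8   9
  0   T   F   F   F   F   F   F   F   F   F
  1   T   F   F   F   F   F   T   F   F   F
  2   T   F   F   F   T   F   T   F   F   F
  3   T   T   F   F   T   T   T   T   F   F
  4   T   T   F   F   T   T   T   T   F   F
  5   T   T   F   T   T   T   T   T   T   T

6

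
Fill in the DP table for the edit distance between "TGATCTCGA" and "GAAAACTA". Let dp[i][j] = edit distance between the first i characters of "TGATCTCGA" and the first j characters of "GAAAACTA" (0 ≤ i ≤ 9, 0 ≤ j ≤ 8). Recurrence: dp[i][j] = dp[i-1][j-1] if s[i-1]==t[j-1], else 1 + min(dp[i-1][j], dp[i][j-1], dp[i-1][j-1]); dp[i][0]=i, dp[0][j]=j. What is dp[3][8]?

   ''  G  A  A  A  A  C  T  A
''  0  1  2  3  4  5  6  7  8
 T  1  1  2  3  4  5  6  6  7
 G  2  1  2  3  4  5  6  7  7
 A  3  2  1  2  3  4  5  6  7
 T  4  3  2  2  3  4  5  5  6
 C  5  4  3  3  3  4  4  5  6
 T  6  5  4  4  4  4  5  4  5
 C  7  6  5  5  5  5  4  5  5
 G  8  7  6  6  6  6  5  5  6
 A  9  8  7  6  6  6  6  6  5

7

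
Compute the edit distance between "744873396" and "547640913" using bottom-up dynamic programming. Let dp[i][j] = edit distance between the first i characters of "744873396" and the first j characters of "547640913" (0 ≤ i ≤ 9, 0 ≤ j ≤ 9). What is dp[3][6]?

   ''  5  4  7  6  4  0  9  1  3
''  0  1  2  3  4  5  6  7  8  9
 7  1  1  2  2  3  4  5  6  7  8
 4  2  2  1  2  3  3  4  5  6  7
 4  3  3  2  2  3  3  4  5  6  7
 8  4  4  3  3  3  4  4  5  6  7
 7  5  5  4  3  4  4  5  5  6  7
 3  6  6  5  4  4  5  5  6  6  6
 3  7  7  6  5  5  5  6  6  7  6
 9  8  8  7  6  6  6  6  6  7  7
 6  9  9  8  7  6  7  7  7  7  8

4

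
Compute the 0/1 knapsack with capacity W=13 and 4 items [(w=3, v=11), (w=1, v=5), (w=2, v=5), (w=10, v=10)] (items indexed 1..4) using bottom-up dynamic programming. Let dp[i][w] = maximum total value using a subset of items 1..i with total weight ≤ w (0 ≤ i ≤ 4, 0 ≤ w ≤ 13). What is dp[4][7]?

i\w   0   1   2   3   4   5   6   7   8   9  10  11  12  13
  0   0   0   0   0   0   0   0   0   0   0   0   0   0   0
  1   0   0   0  11  11  11  11  11  11  11  11  11  11  11
  2   0   5   5  11  16  16  16  16  16  16  16  16  16  16
  3   0   5   5  11  16  16  21  21  21  21  21  21  21  21
  4   0   5   5  11  16  16  21  21  21  21  21  21  21  21

21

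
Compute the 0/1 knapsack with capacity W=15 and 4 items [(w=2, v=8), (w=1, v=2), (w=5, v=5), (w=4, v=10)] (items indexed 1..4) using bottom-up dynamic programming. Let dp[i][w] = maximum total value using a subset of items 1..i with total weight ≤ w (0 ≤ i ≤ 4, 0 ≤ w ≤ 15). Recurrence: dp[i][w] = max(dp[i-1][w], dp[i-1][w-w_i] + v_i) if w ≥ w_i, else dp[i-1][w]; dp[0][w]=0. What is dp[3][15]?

i\w   0   1   2   3   4   5   6   7   8   9  10  11  12  13  14  15
  0   0   0   0   0   0   0   0   0   0   0   0   0   0   0   0   0
  1   0   0   8   8   8   8   8   8   8   8   8   8   8   8   8   8
  2   0   2   8  10  10  10  10  10  10  10  10  10  10  10  10  10
  3   0   2   8  10  10  10  10  13  15  15  15  15  15  15  15  15
  4   0   2   8  10  10  12  18  20  20  20  20  23  25  25  25  25

15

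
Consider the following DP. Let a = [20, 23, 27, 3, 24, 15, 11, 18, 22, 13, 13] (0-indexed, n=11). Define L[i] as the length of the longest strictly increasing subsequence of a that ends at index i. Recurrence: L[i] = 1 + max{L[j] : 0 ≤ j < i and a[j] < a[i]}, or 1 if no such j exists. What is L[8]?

   i    0    1    2    3    4    5    6    7    8    9   10
a[i]   20   23   27    3   24   15   11   18   22   13   13
L[i]    1    2    3    1    3    2    2    3    4    3    3

4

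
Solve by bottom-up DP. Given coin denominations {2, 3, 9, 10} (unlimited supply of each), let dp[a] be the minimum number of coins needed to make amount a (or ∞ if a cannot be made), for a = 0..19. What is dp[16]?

 a  0  1  2  3  4  5  6  7  8  9 10 11 12 13 14 15 16 17 18 19
dp  0  -  1  1  2  2  2  3  3  1  1  2  2  2  3  3  3  4  2  2
(- denotes ∞ / unreachable)

3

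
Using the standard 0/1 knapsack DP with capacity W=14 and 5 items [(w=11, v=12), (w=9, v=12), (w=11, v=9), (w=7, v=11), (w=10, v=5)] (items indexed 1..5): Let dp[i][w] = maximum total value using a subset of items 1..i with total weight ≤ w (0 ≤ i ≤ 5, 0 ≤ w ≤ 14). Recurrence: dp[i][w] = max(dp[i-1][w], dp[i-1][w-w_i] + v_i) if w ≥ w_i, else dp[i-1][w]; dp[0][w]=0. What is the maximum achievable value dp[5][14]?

i\w   0   1   2   3   4   5   6   7   8   9  10  11  12  13  14
  0   0   0   0   0   0   0   0   0   0   0   0   0   0   0   0
  1   0   0   0   0   0   0   0   0   0   0   0  12  12  12  12
  2   0   0   0   0   0   0   0   0   0  12  12  12  12  12  12
  3   0   0   0   0   0   0   0   0   0  12  12  12  12  12  12
  4   0   0   0   0   0   0   0  11  11  12  12  12  12  12  12
  5   0   0   0   0   0   0   0  11  11  12  12  12  12  12  12

12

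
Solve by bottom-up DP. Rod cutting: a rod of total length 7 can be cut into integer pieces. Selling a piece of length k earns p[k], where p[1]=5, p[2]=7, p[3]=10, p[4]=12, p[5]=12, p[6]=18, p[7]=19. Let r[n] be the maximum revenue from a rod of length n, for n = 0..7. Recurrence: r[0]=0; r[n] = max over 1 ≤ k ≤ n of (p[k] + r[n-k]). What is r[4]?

20

   n    0    1    2    3    4    5    6    7
r[n]    0    5   10   15   20   25   30   35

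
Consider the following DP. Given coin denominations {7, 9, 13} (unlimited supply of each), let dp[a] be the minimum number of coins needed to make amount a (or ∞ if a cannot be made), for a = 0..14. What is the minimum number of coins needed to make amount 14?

2

 a  0  1  2  3  4  5  6  7  8  9 10 11 12 13 14
dp  0  -  -  -  -  -  -  1  -  1  -  -  -  1  2
(- denotes ∞ / unreachable)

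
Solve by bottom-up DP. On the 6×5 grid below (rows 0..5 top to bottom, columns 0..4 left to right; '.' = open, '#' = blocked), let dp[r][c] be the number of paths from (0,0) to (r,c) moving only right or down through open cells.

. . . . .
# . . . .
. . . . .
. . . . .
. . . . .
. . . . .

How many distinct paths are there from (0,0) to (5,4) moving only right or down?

r\c   0   1   2   3   4
  0   1   1   1   1   1
  1   0   1   2   3   4
  2   0   1   3   6  10
  3   0   1   4  10  20
  4   0   1   5  15  35
  5   0   1   6  21  56

56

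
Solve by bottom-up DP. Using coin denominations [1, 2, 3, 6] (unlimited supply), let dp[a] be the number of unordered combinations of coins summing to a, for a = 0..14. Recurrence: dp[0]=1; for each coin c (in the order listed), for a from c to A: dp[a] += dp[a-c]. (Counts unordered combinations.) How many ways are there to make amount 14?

36

after  coin     0     1     2     3     4     5     6     7     8     9    10    11    12    13    14
          1     1     1     1     1     1     1     1     1     1     1     1     1     1     1     1
          2     1     1     2     2     3     3     4     4     5     5     6     6     7     7     8
          3     1     1     2     3     4     5     7     8    10    12    14    16    19    21    24
          6     1     1     2     3     4     5     8     9    12    15    18    21    27    30    36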